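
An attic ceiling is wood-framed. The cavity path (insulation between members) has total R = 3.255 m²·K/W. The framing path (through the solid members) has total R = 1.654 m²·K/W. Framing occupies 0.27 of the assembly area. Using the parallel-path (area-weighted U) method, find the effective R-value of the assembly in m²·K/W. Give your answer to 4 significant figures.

2.581 m²·K/W

U_eff = 0.73/3.255 + 0.27/1.654 = 0.22427 + 0.16324 = 0.38751
R_eff = 1/U_eff = 2.5806 m²·K/W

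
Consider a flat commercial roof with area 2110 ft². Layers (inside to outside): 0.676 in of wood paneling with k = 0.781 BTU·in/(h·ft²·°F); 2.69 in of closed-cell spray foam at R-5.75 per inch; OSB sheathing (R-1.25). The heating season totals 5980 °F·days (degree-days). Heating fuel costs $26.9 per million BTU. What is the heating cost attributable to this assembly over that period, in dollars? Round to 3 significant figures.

463 dollars

0.676/0.781 = 0.8656
2.69 × 5.75 = 15.47
R_total = 0.8656 + 15.47 + 1.25 = 17.58 ft²·°F·h/BTU
E = A × HDD × 24 / R = 2110 × 5980 × 24 / 17.58 = 17220000 BTU
Cost = 17220000/10⁶ × 26.9 = $463.3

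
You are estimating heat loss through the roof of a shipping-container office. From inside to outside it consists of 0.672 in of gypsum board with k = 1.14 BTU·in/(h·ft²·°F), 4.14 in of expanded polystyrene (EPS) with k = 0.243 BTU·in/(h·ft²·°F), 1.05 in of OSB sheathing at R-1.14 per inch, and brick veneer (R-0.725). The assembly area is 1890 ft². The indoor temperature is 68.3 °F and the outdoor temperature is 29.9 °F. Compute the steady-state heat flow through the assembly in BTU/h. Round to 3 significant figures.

0.672/1.14 = 0.5895
4.14/0.243 = 17.04
1.05 × 1.14 = 1.197
R_total = 0.5895 + 17.04 + 1.197 + 0.725 = 19.55 ft²·°F·h/BTU
Q = A·ΔT/R = 1890 × (68.3 − 29.9) / 19.55 = 3713 BTU/h

3710 BTU/h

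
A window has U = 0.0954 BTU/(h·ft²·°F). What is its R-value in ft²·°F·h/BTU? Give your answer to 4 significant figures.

R = 1/U = 1/0.0954 = 10.482

10.48 ft²·°F·h/BTU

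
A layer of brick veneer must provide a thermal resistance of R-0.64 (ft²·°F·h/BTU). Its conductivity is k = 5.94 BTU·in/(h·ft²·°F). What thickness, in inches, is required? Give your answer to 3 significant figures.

3.80 in

L = R × k = 0.64 × 5.94 = 3.802 in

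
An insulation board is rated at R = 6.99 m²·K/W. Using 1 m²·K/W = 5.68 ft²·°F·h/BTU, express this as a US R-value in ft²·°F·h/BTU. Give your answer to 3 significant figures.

39.7 ft²·°F·h/BTU

R_US = 6.99 × 5.68 = 39.7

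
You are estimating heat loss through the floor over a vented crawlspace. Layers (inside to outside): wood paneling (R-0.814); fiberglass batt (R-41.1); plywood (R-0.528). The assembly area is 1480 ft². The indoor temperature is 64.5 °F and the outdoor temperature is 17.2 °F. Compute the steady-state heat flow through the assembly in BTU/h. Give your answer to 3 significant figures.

R_total = 0.814 + 41.1 + 0.528 = 42.44 ft²·°F·h/BTU
Q = A·ΔT/R = 1480 × (64.5 − 17.2) / 42.44 = 1649 BTU/h

1650 BTU/h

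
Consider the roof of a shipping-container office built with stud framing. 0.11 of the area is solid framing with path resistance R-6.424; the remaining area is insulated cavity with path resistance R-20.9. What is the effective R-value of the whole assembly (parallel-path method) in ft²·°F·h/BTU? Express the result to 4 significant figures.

16.75 ft²·°F·h/BTU

U_eff = 0.89/20.9 + 0.11/6.424 = 0.042584 + 0.017123 = 0.059707
R_eff = 1/U_eff = 16.748 ft²·°F·h/BTU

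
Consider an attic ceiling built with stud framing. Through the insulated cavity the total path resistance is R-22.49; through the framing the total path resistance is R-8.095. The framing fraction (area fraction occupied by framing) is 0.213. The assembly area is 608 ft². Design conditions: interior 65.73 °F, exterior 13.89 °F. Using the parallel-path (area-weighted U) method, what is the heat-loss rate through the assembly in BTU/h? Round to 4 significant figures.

1932 BTU/h

U_eff = 0.787/22.49 + 0.213/8.095 = 0.034993 + 0.026313 = 0.061306
R_eff = 1/U_eff = 16.312 ft²·°F·h/BTU
Q = 608 × (65.73 − 13.89) / 16.312 = 1932.3 BTU/h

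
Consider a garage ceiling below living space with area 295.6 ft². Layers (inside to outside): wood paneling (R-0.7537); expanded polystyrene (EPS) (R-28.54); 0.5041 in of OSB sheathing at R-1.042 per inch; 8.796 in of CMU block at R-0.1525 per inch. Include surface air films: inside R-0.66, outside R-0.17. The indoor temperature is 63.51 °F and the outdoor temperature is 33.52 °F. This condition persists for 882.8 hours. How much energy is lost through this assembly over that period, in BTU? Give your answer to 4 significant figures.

0.5041 × 1.042 = 0.52527
8.796 × 0.1525 = 1.3414
R_total = 0.66 + 0.7537 + 28.54 + 0.52527 + 1.3414 + 0.17 = 31.99 ft²·°F·h/BTU
Q = 295.6 × (63.51 − 33.52) / 31.99 = 277.12 BTU/h
E = 277.12 × 882.8 = 244640 BTU

244600 BTU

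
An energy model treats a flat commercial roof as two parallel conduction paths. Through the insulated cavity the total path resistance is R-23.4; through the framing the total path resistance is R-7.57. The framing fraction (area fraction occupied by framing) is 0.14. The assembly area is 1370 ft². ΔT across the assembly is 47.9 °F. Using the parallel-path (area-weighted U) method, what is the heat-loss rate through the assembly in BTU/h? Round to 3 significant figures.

U_eff = 0.86/23.4 + 0.14/7.57 = 0.03675 + 0.01849 = 0.05525
R_eff = 1/U_eff = 18.1 ft²·°F·h/BTU
Q = 1370 × 47.9 / 18.1 = 3625 BTU/h

3630 BTU/h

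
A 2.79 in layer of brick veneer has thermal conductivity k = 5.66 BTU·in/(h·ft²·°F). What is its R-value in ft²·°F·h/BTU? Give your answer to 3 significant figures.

0.493 ft²·°F·h/BTU

R = L/k = 2.79/5.66 = 0.4929 ft²·°F·h/BTU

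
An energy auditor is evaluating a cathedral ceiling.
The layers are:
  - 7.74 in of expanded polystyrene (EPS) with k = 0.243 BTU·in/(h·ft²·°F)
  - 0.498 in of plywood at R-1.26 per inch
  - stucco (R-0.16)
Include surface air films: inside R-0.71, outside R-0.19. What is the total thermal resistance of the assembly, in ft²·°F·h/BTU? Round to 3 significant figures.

33.5 ft²·°F·h/BTU

7.74/0.243 = 31.85
0.498 × 1.26 = 0.6275
R_total = 0.71 + 31.85 + 0.6275 + 0.16 + 0.19 = 33.54 ft²·°F·h/BTU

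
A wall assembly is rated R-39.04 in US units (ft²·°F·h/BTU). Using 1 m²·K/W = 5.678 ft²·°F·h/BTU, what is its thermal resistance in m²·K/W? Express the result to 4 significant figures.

6.876 m²·K/W

R_SI = 39.04/5.678 = 6.8757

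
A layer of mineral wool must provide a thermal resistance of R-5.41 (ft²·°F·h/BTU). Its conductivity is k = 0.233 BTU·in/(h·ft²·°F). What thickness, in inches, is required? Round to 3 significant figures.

L = R × k = 5.41 × 0.233 = 1.261 in

1.26 in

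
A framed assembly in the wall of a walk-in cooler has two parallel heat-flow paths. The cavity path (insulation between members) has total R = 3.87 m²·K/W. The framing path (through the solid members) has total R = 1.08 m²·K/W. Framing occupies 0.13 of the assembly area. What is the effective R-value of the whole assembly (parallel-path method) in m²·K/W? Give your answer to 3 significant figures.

U_eff = 0.87/3.87 + 0.13/1.08 = 0.2248 + 0.1204 = 0.3452
R_eff = 1/U_eff = 2.897 m²·K/W

2.90 m²·K/W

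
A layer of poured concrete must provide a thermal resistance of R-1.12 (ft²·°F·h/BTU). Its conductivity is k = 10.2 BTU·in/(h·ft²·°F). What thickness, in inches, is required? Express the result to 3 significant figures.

L = R × k = 1.12 × 10.2 = 11.42 in

11.4 in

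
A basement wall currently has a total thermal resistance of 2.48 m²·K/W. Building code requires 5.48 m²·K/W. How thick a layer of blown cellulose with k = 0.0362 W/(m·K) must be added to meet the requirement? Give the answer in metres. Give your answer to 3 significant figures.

0.109 m

ΔR = 5.48 − 2.48 = 3 m²·K/W
L = ΔR × k = 3 × 0.0362 = 0.1086 m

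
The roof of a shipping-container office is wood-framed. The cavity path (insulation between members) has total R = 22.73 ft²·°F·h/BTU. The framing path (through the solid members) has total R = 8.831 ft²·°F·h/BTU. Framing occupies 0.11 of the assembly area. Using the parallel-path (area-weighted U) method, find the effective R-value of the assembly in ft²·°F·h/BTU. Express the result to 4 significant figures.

19.38 ft²·°F·h/BTU

U_eff = 0.89/22.73 + 0.11/8.831 = 0.039155 + 0.012456 = 0.051611
R_eff = 1/U_eff = 19.376 ft²·°F·h/BTU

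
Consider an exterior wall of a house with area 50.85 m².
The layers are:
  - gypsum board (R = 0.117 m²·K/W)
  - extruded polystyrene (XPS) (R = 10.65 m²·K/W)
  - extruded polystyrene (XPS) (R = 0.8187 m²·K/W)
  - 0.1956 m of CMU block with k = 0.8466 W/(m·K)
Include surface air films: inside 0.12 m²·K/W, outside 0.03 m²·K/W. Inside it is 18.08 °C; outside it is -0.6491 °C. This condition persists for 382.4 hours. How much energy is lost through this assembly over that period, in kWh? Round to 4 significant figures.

30.43 kWh

0.1956/0.8466 = 0.23104
R_total = 0.12 + 0.117 + 10.65 + 0.8187 + 0.23104 + 0.03 = 11.967 m²·K/W
Q = 50.85 × (18.08 − (-0.6491)) / 11.967 = 79.585 W
E = 79.585 W × 382.4 h / 1000 = 30.433 kWh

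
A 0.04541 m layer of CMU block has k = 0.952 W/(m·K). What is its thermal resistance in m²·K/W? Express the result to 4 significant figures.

R = L/k = 0.04541/0.952 = 0.0477 m²·K/W

0.04770 m²·K/W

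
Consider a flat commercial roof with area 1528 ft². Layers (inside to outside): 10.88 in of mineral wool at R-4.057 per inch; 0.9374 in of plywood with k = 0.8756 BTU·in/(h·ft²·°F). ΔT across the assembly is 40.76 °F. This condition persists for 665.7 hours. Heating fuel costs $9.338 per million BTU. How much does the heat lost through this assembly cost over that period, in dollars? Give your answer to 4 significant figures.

10.88 × 4.057 = 44.14
0.9374/0.8756 = 1.0706
R_total = 44.14 + 1.0706 = 45.211 ft²·°F·h/BTU
Q = 1528 × 40.76 / 45.211 = 1377.6 BTU/h
E = 1377.6 × 665.7 = 917050 BTU
Cost = 917050/10⁶ × 9.338 = $8.5634

8.563 dollars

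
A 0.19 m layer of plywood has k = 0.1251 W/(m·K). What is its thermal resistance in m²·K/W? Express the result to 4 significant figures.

1.519 m²·K/W

R = L/k = 0.19/0.1251 = 1.5188 m²·K/W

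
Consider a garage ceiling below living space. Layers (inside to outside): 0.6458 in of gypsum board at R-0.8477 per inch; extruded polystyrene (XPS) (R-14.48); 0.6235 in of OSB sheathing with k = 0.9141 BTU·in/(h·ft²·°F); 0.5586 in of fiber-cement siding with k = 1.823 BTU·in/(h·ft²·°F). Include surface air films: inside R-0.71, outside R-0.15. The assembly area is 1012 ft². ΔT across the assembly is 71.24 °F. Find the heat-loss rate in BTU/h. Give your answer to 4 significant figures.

4272 BTU/h

0.6458 × 0.8477 = 0.54744
0.6235/0.9141 = 0.68209
0.5586/1.823 = 0.30642
R_total = 0.71 + 0.54744 + 14.48 + 0.68209 + 0.30642 + 0.15 = 16.876 ft²·°F·h/BTU
Q = A·ΔT/R = 1012 × 71.24 / 16.876 = 4272 BTU/h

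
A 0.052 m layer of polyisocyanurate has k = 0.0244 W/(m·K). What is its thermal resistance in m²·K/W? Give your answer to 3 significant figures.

R = L/k = 0.052/0.0244 = 2.131 m²·K/W

2.13 m²·K/W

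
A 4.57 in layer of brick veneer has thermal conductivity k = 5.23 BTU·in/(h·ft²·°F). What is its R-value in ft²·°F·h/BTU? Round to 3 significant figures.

R = L/k = 4.57/5.23 = 0.8738 ft²·°F·h/BTU

0.874 ft²·°F·h/BTU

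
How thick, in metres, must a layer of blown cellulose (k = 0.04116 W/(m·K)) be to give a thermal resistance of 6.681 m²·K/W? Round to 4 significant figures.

0.2750 m

L = R·k = 6.681 × 0.04116 = 0.27499 m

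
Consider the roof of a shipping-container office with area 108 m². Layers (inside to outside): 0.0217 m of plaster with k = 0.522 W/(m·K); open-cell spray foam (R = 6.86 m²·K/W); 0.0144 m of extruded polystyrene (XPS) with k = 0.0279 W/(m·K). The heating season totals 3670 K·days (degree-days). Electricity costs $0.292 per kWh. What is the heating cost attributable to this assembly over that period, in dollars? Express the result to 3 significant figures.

374 dollars

0.0217/0.522 = 0.04157
0.0144/0.0279 = 0.5161
R_total = 0.04157 + 6.86 + 0.5161 = 7.418 m²·K/W
E = A × HDD × 24 / R / 1000 = 108 × 3670 × 24 / 7.418 / 1000 = 1282 kWh
Cost = 1282 × 0.292 = $374.5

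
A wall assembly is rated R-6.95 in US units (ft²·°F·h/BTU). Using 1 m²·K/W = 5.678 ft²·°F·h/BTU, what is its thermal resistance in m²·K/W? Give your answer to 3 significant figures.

1.22 m²·K/W

R_SI = 6.95/5.678 = 1.224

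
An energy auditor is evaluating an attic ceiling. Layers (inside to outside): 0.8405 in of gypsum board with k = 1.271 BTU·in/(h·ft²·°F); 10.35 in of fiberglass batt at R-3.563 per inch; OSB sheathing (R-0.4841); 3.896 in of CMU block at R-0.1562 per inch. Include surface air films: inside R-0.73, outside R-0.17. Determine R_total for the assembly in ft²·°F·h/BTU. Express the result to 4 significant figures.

0.8405/1.271 = 0.66129
10.35 × 3.563 = 36.877
3.896 × 0.1562 = 0.60856
R_total = 0.73 + 0.66129 + 36.877 + 0.4841 + 0.60856 + 0.17 = 39.531 ft²·°F·h/BTU

39.53 ft²·°F·h/BTU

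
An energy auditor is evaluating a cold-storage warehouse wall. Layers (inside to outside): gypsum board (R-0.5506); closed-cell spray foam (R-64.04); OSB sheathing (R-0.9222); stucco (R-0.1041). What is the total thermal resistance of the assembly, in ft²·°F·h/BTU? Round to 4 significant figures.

65.62 ft²·°F·h/BTU

R_total = 0.5506 + 64.04 + 0.9222 + 0.1041 = 65.617 ft²·°F·h/BTU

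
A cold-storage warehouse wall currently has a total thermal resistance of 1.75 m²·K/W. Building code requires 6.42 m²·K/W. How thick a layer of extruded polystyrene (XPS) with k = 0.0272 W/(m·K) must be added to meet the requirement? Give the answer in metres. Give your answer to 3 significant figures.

0.127 m

ΔR = 6.42 − 1.75 = 4.67 m²·K/W
L = ΔR × k = 4.67 × 0.0272 = 0.127 m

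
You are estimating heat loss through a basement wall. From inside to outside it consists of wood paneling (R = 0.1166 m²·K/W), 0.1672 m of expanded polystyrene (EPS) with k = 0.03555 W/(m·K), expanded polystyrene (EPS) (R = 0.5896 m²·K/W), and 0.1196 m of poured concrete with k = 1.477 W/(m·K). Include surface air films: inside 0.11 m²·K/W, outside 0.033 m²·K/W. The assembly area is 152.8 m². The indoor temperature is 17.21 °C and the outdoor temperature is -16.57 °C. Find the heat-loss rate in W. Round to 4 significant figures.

0.1672/0.03555 = 4.7032
0.1196/1.477 = 0.080975
R_total = 0.11 + 0.1166 + 4.7032 + 0.5896 + 0.080975 + 0.033 = 5.6334 m²·K/W
Q = A·ΔT/R = 152.8 × (17.21 − (-16.57)) / 5.6334 = 916.25 W

916.2 W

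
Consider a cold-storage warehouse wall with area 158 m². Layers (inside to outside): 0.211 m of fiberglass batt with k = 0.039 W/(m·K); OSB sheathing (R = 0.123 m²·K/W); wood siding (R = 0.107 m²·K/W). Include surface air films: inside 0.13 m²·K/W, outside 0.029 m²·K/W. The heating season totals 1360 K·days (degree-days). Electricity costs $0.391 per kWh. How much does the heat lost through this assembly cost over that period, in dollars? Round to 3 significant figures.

348 dollars

0.211/0.039 = 5.41
R_total = 0.13 + 5.41 + 0.123 + 0.107 + 0.029 = 5.799 m²·K/W
E = A × HDD × 24 / R / 1000 = 158 × 1360 × 24 / 5.799 / 1000 = 889.3 kWh
Cost = 889.3 × 0.391 = $347.7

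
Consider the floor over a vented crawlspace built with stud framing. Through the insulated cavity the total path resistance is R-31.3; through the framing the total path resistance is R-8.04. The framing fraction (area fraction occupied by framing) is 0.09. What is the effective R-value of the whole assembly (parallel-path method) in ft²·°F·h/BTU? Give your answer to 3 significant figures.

U_eff = 0.91/31.3 + 0.09/8.04 = 0.02907 + 0.01119 = 0.04027
R_eff = 1/U_eff = 24.83 ft²·°F·h/BTU

24.8 ft²·°F·h/BTU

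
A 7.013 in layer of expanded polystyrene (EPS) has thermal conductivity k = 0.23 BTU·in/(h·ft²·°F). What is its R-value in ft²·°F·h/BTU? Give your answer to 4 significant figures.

30.49 ft²·°F·h/BTU

R = L/k = 7.013/0.23 = 30.491 ft²·°F·h/BTU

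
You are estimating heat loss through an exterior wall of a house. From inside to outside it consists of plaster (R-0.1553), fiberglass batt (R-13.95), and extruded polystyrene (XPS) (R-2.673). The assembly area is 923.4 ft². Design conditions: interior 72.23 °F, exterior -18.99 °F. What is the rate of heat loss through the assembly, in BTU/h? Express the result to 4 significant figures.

R_total = 0.1553 + 13.95 + 2.673 = 16.778 ft²·°F·h/BTU
Q = A·ΔT/R = 923.4 × (72.23 − (-18.99)) / 16.778 = 5020.3 BTU/h

5020 BTU/h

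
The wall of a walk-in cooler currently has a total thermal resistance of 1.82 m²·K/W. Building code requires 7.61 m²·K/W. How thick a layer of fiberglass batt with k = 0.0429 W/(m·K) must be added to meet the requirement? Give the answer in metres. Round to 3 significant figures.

ΔR = 7.61 − 1.82 = 5.79 m²·K/W
L = ΔR × k = 5.79 × 0.0429 = 0.2484 m

0.248 m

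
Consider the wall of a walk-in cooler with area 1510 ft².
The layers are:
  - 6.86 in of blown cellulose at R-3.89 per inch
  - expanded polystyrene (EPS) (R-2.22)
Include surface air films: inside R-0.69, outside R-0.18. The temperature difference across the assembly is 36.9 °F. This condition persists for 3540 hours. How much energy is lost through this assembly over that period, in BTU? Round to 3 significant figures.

6620000 BTU

6.86 × 3.89 = 26.69
R_total = 0.69 + 26.69 + 2.22 + 0.18 = 29.78 ft²·°F·h/BTU
Q = 1510 × 36.9 / 29.78 = 1871 BTU/h
E = 1871 × 3540 = 6624000 BTU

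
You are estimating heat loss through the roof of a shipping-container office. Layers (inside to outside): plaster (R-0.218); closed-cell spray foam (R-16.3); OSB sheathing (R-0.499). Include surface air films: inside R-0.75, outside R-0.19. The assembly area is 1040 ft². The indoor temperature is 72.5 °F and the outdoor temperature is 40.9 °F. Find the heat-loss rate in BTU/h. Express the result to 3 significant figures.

R_total = 0.75 + 0.218 + 16.3 + 0.499 + 0.19 = 17.96 ft²·°F·h/BTU
Q = A·ΔT/R = 1040 × (72.5 − 40.9) / 17.96 = 1830 BTU/h

1830 BTU/h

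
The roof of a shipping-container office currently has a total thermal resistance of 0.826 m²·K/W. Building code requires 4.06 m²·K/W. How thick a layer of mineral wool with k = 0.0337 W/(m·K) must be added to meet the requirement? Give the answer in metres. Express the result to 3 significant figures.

0.109 m

ΔR = 4.06 − 0.826 = 3.234 m²·K/W
L = ΔR × k = 3.234 × 0.0337 = 0.109 m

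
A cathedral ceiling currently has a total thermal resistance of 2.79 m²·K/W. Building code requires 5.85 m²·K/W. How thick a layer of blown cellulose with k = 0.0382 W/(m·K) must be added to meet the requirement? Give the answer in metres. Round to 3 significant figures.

0.117 m

ΔR = 5.85 − 2.79 = 3.06 m²·K/W
L = ΔR × k = 3.06 × 0.0382 = 0.1169 m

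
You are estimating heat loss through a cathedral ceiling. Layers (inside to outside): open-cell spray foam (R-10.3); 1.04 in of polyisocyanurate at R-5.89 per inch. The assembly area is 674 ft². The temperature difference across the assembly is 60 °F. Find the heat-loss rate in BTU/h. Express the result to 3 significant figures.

2460 BTU/h

1.04 × 5.89 = 6.126
R_total = 10.3 + 6.126 = 16.43 ft²·°F·h/BTU
Q = A·ΔT/R = 674 × 60 / 16.43 = 2462 BTU/h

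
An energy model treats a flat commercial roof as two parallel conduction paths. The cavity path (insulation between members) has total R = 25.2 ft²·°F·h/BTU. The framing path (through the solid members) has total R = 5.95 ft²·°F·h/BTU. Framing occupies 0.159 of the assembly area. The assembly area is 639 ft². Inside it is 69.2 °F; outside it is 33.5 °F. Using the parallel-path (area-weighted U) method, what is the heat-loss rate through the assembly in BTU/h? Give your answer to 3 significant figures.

U_eff = 0.841/25.2 + 0.159/5.95 = 0.03337 + 0.02672 = 0.0601
R_eff = 1/U_eff = 16.64 ft²·°F·h/BTU
Q = 639 × (69.2 − 33.5) / 16.64 = 1371 BTU/h

1370 BTU/h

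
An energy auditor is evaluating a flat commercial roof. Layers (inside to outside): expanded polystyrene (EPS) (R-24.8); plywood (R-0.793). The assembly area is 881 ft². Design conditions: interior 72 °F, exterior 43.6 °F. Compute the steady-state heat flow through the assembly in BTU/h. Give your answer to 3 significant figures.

R_total = 24.8 + 0.793 = 25.59 ft²·°F·h/BTU
Q = A·ΔT/R = 881 × (72 − 43.6) / 25.59 = 977.6 BTU/h

978 BTU/h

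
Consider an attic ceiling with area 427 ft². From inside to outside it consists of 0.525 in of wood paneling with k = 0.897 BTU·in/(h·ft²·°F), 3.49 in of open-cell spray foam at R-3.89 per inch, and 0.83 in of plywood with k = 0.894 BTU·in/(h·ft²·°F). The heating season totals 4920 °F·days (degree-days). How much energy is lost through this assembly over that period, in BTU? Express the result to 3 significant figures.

0.525/0.897 = 0.5853
3.49 × 3.89 = 13.58
0.83/0.894 = 0.9284
R_total = 0.5853 + 13.58 + 0.9284 = 15.09 ft²·°F·h/BTU
E = A × HDD × 24 / R = 427 × 4920 × 24 / 15.09 = 3341000 BTU

3340000 BTU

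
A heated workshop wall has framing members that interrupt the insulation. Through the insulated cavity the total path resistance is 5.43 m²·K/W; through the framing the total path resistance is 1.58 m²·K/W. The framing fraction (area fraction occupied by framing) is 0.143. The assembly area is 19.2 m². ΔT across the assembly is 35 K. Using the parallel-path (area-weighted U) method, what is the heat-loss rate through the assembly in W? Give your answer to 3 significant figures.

U_eff = 0.857/5.43 + 0.143/1.58 = 0.1578 + 0.09051 = 0.2483
R_eff = 1/U_eff = 4.027 m²·K/W
Q = 19.2 × 35 / 4.027 = 166.9 W

167 W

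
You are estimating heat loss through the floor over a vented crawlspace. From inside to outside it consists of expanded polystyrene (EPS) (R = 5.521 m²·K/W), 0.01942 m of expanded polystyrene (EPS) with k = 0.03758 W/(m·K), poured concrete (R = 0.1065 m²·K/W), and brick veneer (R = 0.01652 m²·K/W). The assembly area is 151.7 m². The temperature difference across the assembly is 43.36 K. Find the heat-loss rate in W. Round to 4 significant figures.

1068 W

0.01942/0.03758 = 0.51676
R_total = 5.521 + 0.51676 + 0.1065 + 0.01652 = 6.1608 m²·K/W
Q = A·ΔT/R = 151.7 × 43.36 / 6.1608 = 1067.7 W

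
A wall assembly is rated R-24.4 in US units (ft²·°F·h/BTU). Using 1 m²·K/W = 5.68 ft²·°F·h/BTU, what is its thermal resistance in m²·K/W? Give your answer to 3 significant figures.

4.30 m²·K/W

R_SI = 24.4/5.68 = 4.296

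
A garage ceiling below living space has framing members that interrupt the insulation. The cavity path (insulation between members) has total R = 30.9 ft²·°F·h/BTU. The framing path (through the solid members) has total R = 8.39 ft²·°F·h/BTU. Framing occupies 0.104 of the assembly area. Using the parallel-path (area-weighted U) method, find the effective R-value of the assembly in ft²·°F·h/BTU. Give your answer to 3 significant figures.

U_eff = 0.896/30.9 + 0.104/8.39 = 0.029 + 0.0124 = 0.04139
R_eff = 1/U_eff = 24.16 ft²·°F·h/BTU

24.2 ft²·°F·h/BTU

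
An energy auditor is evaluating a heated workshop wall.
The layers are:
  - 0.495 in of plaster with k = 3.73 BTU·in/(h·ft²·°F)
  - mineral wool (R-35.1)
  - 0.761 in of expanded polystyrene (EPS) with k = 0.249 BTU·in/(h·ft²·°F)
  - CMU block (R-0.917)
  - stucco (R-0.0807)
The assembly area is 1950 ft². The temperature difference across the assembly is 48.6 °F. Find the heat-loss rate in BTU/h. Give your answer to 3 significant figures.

2410 BTU/h

0.495/3.73 = 0.1327
0.761/0.249 = 3.056
R_total = 0.1327 + 35.1 + 3.056 + 0.917 + 0.0807 = 39.29 ft²·°F·h/BTU
Q = A·ΔT/R = 1950 × 48.6 / 39.29 = 2412 BTU/h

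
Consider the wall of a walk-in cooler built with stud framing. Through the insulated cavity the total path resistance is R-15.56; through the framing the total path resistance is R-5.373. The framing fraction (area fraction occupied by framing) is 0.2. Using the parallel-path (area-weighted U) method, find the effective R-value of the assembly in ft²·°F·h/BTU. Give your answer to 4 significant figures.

U_eff = 0.8/15.56 + 0.2/5.373 = 0.051414 + 0.037223 = 0.088637
R_eff = 1/U_eff = 11.282 ft²·°F·h/BTU

11.28 ft²·°F·h/BTU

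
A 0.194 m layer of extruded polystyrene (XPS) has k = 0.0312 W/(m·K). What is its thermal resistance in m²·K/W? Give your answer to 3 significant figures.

6.22 m²·K/W

R = L/k = 0.194/0.0312 = 6.218 m²·K/W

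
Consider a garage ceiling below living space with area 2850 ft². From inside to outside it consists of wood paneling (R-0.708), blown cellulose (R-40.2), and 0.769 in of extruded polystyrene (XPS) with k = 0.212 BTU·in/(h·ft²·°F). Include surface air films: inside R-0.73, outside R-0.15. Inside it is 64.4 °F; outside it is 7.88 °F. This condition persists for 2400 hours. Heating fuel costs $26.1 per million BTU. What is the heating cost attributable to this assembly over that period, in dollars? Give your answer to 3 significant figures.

0.769/0.212 = 3.627
R_total = 0.73 + 0.708 + 40.2 + 3.627 + 0.15 = 45.42 ft²·°F·h/BTU
Q = 2850 × (64.4 − 7.88) / 45.42 = 3547 BTU/h
E = 3547 × 2400 = 8512000 BTU
Cost = 8512000/10⁶ × 26.1 = $222.2

222 dollars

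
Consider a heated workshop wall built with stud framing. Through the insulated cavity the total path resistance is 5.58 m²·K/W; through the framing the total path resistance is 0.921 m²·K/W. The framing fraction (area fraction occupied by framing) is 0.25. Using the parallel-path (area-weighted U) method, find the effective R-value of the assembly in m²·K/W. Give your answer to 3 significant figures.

2.46 m²·K/W

U_eff = 0.75/5.58 + 0.25/0.921 = 0.1344 + 0.2714 = 0.4059
R_eff = 1/U_eff = 2.464 m²·K/W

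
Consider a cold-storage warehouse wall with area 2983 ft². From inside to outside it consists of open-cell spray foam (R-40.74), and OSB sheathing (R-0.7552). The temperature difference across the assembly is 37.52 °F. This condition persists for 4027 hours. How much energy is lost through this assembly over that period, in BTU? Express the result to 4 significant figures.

10860000 BTU

R_total = 40.74 + 0.7552 = 41.495 ft²·°F·h/BTU
Q = 2983 × 37.52 / 41.495 = 2697.2 BTU/h
E = 2697.2 × 4027 = 10862000 BTU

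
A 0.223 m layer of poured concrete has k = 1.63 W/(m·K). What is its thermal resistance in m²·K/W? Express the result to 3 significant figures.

R = L/k = 0.223/1.63 = 0.1368 m²·K/W

0.137 m²·K/W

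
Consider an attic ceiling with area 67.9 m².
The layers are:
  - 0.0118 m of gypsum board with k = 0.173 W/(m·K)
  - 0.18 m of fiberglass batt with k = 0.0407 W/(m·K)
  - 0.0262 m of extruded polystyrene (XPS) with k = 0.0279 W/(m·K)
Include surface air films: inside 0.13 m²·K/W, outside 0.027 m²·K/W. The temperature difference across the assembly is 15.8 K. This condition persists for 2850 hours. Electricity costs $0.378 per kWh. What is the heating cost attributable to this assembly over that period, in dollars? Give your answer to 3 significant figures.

0.0118/0.173 = 0.06821
0.18/0.0407 = 4.423
0.0262/0.0279 = 0.9391
R_total = 0.13 + 0.06821 + 4.423 + 0.9391 + 0.027 = 5.587 m²·K/W
Q = 67.9 × 15.8 / 5.587 = 192 W
E = 192 W × 2850 h / 1000 = 547.3 kWh
Cost = 547.3 × 0.378 = $206.9

207 dollars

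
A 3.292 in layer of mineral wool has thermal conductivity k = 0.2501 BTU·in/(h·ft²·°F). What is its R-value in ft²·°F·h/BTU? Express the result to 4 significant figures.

13.16 ft²·°F·h/BTU

R = L/k = 3.292/0.2501 = 13.163 ft²·°F·h/BTU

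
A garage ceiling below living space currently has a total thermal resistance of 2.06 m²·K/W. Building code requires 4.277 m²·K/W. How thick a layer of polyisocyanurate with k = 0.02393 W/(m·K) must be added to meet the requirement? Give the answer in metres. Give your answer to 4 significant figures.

ΔR = 4.277 − 2.06 = 2.217 m²·K/W
L = ΔR × k = 2.217 × 0.02393 = 0.053053 m

0.05305 m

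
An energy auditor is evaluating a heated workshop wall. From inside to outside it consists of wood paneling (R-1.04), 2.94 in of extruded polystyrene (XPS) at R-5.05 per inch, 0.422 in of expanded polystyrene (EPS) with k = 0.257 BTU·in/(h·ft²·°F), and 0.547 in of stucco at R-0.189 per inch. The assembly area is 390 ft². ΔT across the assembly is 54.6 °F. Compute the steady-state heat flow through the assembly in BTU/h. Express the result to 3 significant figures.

1210 BTU/h

2.94 × 5.05 = 14.85
0.422/0.257 = 1.642
0.547 × 0.189 = 0.1034
R_total = 1.04 + 14.85 + 1.642 + 0.1034 = 17.63 ft²·°F·h/BTU
Q = A·ΔT/R = 390 × 54.6 / 17.63 = 1208 BTU/h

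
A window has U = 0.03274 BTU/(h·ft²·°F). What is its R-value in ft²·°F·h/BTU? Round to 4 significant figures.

R = 1/U = 1/0.03274 = 30.544

30.54 ft²·°F·h/BTU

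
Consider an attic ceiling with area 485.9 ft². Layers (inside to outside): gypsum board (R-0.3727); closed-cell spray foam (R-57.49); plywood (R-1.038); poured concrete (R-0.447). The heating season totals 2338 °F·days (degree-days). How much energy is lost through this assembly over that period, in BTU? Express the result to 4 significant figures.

459400 BTU

R_total = 0.3727 + 57.49 + 1.038 + 0.447 = 59.348 ft²·°F·h/BTU
E = A × HDD × 24 / R = 485.9 × 2338 × 24 / 59.348 = 459410 BTU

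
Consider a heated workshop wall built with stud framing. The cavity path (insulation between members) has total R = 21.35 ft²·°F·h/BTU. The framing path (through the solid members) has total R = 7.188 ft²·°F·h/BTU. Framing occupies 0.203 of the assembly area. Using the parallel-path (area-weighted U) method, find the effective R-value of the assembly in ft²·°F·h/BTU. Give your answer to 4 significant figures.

15.25 ft²·°F·h/BTU

U_eff = 0.797/21.35 + 0.203/7.188 = 0.03733 + 0.028242 = 0.065572
R_eff = 1/U_eff = 15.25 ft²·°F·h/BTU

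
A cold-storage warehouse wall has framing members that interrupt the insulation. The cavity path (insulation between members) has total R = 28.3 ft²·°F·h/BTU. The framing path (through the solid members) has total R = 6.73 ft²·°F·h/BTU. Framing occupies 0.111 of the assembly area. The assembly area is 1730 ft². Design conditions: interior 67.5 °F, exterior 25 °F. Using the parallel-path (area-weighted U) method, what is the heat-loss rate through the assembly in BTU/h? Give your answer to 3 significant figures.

U_eff = 0.889/28.3 + 0.111/6.73 = 0.03141 + 0.01649 = 0.04791
R_eff = 1/U_eff = 20.87 ft²·°F·h/BTU
Q = 1730 × (67.5 − 25) / 20.87 = 3522 BTU/h

3520 BTU/h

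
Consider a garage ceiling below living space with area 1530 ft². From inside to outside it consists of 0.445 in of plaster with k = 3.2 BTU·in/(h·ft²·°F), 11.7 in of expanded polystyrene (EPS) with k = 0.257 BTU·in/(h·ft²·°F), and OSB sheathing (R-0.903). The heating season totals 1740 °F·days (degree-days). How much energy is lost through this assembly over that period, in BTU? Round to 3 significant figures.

1370000 BTU

0.445/3.2 = 0.1391
11.7/0.257 = 45.53
R_total = 0.1391 + 45.53 + 0.903 = 46.57 ft²·°F·h/BTU
E = A × HDD × 24 / R = 1530 × 1740 × 24 / 46.57 = 1372000 BTU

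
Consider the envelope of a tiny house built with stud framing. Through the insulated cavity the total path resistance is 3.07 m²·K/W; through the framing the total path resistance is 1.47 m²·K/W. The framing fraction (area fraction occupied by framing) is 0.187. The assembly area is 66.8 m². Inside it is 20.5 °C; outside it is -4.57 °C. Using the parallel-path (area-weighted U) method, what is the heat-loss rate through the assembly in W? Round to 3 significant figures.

U_eff = 0.813/3.07 + 0.187/1.47 = 0.2648 + 0.1272 = 0.392
R_eff = 1/U_eff = 2.551 m²·K/W
Q = 66.8 × (20.5 − (-4.57)) / 2.551 = 656.5 W

657 W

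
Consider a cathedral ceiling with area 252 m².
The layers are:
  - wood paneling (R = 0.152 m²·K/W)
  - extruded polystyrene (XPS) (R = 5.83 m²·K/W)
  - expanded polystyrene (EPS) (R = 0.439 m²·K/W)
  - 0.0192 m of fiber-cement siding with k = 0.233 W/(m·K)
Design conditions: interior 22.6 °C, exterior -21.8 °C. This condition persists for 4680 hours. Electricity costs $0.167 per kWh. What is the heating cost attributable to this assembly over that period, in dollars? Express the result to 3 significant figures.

0.0192/0.233 = 0.0824
R_total = 0.152 + 5.83 + 0.439 + 0.0824 = 6.503 m²·K/W
Q = 252 × (22.6 − (-21.8)) / 6.503 = 1720 W
E = 1720 W × 4680 h / 1000 = 8052 kWh
Cost = 8052 × 0.167 = $1345

1340 dollars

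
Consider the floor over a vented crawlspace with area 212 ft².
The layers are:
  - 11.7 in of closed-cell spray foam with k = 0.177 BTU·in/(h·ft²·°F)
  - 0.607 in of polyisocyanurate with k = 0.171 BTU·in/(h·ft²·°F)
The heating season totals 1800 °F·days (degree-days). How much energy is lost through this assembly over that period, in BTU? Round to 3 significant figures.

11.7/0.177 = 66.1
0.607/0.171 = 3.55
R_total = 66.1 + 3.55 = 69.65 ft²·°F·h/BTU
E = A × HDD × 24 / R = 212 × 1800 × 24 / 69.65 = 131500 BTU

131000 BTU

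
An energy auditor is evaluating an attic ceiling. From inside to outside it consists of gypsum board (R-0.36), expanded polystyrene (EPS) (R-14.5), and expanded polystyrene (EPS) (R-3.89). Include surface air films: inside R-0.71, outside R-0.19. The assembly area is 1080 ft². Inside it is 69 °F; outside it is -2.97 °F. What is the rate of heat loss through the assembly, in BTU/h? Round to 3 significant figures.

3960 BTU/h

R_total = 0.71 + 0.36 + 14.5 + 3.89 + 0.19 = 19.65 ft²·°F·h/BTU
Q = A·ΔT/R = 1080 × (69 − (-2.97)) / 19.65 = 3956 BTU/h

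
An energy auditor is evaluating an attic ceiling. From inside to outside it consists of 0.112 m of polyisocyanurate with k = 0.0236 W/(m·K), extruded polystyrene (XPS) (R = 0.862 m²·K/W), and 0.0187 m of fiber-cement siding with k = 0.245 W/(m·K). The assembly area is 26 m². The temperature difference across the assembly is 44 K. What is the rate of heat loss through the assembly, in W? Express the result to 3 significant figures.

201 W

0.112/0.0236 = 4.746
0.0187/0.245 = 0.07633
R_total = 4.746 + 0.862 + 0.07633 = 5.684 m²·K/W
Q = A·ΔT/R = 26 × 44 / 5.684 = 201.3 W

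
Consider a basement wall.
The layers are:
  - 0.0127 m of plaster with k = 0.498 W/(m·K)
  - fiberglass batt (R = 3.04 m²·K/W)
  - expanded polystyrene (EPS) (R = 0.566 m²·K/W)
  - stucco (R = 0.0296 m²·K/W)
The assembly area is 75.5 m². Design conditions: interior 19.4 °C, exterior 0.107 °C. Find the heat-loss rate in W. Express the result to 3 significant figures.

398 W

0.0127/0.498 = 0.0255
R_total = 0.0255 + 3.04 + 0.566 + 0.0296 = 3.661 m²·K/W
Q = A·ΔT/R = 75.5 × (19.4 − 0.107) / 3.661 = 397.9 W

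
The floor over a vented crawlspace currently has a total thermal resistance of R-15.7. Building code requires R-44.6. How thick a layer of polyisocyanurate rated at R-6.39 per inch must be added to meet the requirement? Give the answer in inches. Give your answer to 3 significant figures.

4.52 in

ΔR = 44.6 − 15.7 = 28.9 ft²·°F·h/BTU
L = ΔR / (R/in) = 28.9/6.39 = 4.523 in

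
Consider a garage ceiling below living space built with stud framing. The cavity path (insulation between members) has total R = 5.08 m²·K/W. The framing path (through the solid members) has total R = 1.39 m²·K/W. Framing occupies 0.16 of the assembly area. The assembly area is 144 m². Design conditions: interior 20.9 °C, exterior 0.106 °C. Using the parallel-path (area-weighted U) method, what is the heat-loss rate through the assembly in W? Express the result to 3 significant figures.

840 W

U_eff = 0.84/5.08 + 0.16/1.39 = 0.1654 + 0.1151 = 0.2805
R_eff = 1/U_eff = 3.566 m²·K/W
Q = 144 × (20.9 − 0.106) / 3.566 = 839.8 W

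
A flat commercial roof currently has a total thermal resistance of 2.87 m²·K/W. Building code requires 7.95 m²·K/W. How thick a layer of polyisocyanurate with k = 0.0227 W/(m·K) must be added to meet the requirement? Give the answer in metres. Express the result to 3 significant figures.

ΔR = 7.95 − 2.87 = 5.08 m²·K/W
L = ΔR × k = 5.08 × 0.0227 = 0.1153 m

0.115 m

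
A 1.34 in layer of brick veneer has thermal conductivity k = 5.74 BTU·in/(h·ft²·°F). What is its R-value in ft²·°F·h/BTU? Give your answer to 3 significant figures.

R = L/k = 1.34/5.74 = 0.2334 ft²·°F·h/BTU

0.233 ft²·°F·h/BTU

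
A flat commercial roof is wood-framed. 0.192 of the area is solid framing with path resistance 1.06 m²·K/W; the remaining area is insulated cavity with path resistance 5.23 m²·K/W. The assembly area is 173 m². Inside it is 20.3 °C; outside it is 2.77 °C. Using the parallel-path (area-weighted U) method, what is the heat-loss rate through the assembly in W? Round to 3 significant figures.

U_eff = 0.808/5.23 + 0.192/1.06 = 0.1545 + 0.1811 = 0.3356
R_eff = 1/U_eff = 2.98 m²·K/W
Q = 173 × (20.3 − 2.77) / 2.98 = 1018 W

1020 W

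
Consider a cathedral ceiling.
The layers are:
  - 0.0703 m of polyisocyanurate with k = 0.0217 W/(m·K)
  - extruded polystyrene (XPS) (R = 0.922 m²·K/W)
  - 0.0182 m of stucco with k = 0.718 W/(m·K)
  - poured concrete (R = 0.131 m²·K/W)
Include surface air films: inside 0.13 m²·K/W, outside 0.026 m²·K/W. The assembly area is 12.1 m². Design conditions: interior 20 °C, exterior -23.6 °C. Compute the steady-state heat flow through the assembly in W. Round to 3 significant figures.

0.0703/0.0217 = 3.24
0.0182/0.718 = 0.02535
R_total = 0.13 + 3.24 + 0.922 + 0.02535 + 0.131 + 0.026 = 4.474 m²·K/W
Q = A·ΔT/R = 12.1 × (20 − (-23.6)) / 4.474 = 117.9 W

118 W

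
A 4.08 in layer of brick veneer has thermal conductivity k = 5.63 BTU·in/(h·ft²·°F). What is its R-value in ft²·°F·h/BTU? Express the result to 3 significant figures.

R = L/k = 4.08/5.63 = 0.7247 ft²·°F·h/BTU

0.725 ft²·°F·h/BTU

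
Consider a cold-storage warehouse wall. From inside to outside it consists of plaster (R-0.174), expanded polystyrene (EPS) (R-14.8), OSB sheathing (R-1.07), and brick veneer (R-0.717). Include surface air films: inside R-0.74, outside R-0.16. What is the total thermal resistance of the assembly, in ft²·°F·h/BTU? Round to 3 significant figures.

R_total = 0.74 + 0.174 + 14.8 + 1.07 + 0.717 + 0.16 = 17.66 ft²·°F·h/BTU

17.7 ft²·°F·h/BTU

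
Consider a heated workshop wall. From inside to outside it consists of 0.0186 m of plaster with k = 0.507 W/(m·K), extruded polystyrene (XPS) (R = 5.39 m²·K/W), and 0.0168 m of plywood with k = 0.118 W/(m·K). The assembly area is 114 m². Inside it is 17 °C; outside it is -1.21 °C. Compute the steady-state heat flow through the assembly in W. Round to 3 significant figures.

373 W

0.0186/0.507 = 0.03669
0.0168/0.118 = 0.1424
R_total = 0.03669 + 5.39 + 0.1424 = 5.569 m²·K/W
Q = A·ΔT/R = 114 × (17 − (-1.21)) / 5.569 = 372.8 W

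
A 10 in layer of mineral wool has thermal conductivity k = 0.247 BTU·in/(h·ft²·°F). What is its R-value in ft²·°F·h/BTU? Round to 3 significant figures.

40.5 ft²·°F·h/BTU

R = L/k = 10/0.247 = 40.49 ft²·°F·h/BTU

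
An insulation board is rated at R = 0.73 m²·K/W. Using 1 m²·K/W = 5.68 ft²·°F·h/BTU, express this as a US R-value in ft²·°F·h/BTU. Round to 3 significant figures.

R_US = 0.73 × 5.68 = 4.146

4.15 ft²·°F·h/BTU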